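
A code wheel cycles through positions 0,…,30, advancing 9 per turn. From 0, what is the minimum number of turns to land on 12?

The inverse of 9 mod 31 is 7 (since 9·7 = 63 ≡ 1).
So x ≡ 7·12 = 84 ≡ 22 (mod 31).
Check: 9·22 = 198 = 6·31 + 12.

22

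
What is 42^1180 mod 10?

6

Last digits of 2^n: 2, 4, 8, 6 (period 4).
1180 mod 4 = 0, so the last digit matches 2^4 = 6.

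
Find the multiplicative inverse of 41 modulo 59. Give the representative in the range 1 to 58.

36

41·36 = 1476 = 25·59 + 1, so 41⁻¹ ≡ 36 (mod 59).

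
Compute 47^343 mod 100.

Square-and-reduce mod 100: 47^1≡47, 47^2≡9, 47^4≡81, 47^8≡61, 47^16≡21, 47^32≡41, 47^64≡81, 47^128≡61, 47^256≡21.
Since 343 = 1 + 2 + 4 + 16 + 64 + 256 in binary, 47^343 ≡ 47·9·81·21·81·21 ≡ 23 (mod 100).

23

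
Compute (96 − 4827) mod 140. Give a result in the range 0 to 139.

29

4827 mod 140 = 67 (since 34·140 = 4760).
(96 − 67) mod 140 = 29.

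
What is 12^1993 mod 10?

2

Last digits of 2^n: 2, 4, 8, 6 (period 4).
1993 mod 4 = 1, so the last digit matches 2^1 = 2.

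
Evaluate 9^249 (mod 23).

Successive squares of 9 mod 23: 9^1≡9, 9^2≡12, 9^4≡6, 9^8≡13, 9^16≡8, 9^32≡18, 9^64≡2, 9^128≡4.
Since 249 = 1 + 8 + 16 + 32 + 64 + 128 in binary, 9^249 ≡ 9·13·8·18·2·4 ≡ 4 (mod 23).

4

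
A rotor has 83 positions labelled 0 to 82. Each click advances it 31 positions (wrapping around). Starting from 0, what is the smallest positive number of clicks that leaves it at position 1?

31·75 = 2325 = 28·83 + 1, so 31⁻¹ ≡ 75 (mod 83).

75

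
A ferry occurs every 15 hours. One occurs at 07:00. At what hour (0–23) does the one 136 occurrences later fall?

136·15 = 2040.
2040 mod 24 = 0 (since 85·24 = 2040).
(7 + 0) mod 24 = 7.

7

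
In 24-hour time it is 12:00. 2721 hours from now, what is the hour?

2721 = 113·24 + 9, so 2721 mod 24 = 9.
(12 + 9) mod 24 = 21.

21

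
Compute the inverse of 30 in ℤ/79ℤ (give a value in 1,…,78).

29

30·29 = 870 = 11·79 + 1, so 30⁻¹ ≡ 29 (mod 79).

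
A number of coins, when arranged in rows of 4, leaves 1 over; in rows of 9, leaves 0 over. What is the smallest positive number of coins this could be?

9

Since 9·1 ≡ 1 (mod 4), take x = 0 + 9·((1−0)·1 mod 4) = 0 + 9·1 = 9.
Check: 9 mod 4 = 1, 9 mod 9 = 0.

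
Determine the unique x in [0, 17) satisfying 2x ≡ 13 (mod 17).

15

2⁻¹ ≡ 9 (mod 17) because 2·9 = 18 = 1·17 + 1.
So x ≡ 9·13 = 117 ≡ 15 (mod 17).
Check: 2·15 = 30 = 1·17 + 13.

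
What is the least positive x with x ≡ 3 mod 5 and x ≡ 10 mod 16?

58

Since 16·1 ≡ 1 (mod 5), take x = 10 + 16·((3−10)·1 mod 5) = 10 + 16·3 = 58.
Check: 58 mod 5 = 3, 58 mod 16 = 10.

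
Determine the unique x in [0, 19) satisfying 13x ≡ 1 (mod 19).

The inverse of 13 mod 19 is 3 (since 13·3 = 39 ≡ 1).
So x ≡ 3·1 = 3 ≡ 3 (mod 19).

3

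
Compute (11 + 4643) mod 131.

69

4643 − 35·131 = 58, so 4643 ≡ 58 (mod 131).
(11 + 58) mod 131 = 69.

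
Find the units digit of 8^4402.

Powers of 8 mod 10 repeat with period 4: 8, 4, 2, 6.
4402 leaves remainder 2 on division by 4, so 8^4402 ends in 4.

4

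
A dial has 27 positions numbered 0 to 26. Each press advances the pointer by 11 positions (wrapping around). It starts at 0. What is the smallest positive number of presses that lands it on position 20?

The inverse of 11 mod 27 is 5 (since 11·5 = 55 ≡ 1).
Multiplying both sides by 5: x ≡ 5·20 = 100 ≡ 19 (mod 27).
Check: 11·19 = 209 = 7·27 + 20.

19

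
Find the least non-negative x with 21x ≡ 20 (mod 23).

13

The inverse of 21 mod 23 is 11 (since 21·11 = 231 ≡ 1).
Multiplying both sides by 11: x ≡ 11·20 = 220 ≡ 13 (mod 23).
Check: 21·13 = 273 = 11·23 + 20.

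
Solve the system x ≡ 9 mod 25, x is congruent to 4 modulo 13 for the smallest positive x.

Since 13·2 ≡ 1 (mod 25), take x = 4 + 13·((9−4)·2 mod 25) = 4 + 13·10 = 134.
Check: 134 mod 25 = 9, 134 mod 13 = 4.

134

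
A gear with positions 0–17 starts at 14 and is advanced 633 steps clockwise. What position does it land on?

17

633 − 35·18 = 3, so 633 ≡ 3 (mod 18).
(14 + 3) mod 18 = 17.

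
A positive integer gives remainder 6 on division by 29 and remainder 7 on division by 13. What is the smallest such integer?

267

x ≡ 7 (mod 13) gives x ∈ {7, 20, 33, 46, 59, 72, 85, 98, …}.
The first of these with x mod 29 = 6 is 267.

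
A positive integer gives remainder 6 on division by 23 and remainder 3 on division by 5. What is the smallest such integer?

Since 5·14 ≡ 1 (mod 23), take x = 3 + 5·((6−3)·14 mod 23) = 3 + 5·19 = 98.
Check: 98 mod 23 = 6, 98 mod 5 = 3.

98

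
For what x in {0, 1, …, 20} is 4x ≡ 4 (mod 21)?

1

4⁻¹ ≡ 16 (mod 21) because 4·16 = 64 = 3·21 + 1.
Multiplying both sides by 16: x ≡ 16·4 = 64 ≡ 1 (mod 21).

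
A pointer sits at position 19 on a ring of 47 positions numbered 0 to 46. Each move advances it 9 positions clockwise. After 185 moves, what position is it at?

39

185·9 = 1665.
1665 mod 47 = 20 (since 35·47 = 1645).
(19 + 20) mod 47 = 39.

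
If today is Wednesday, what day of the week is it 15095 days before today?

Sunday

15095 = 2156·7 + 3, so 15095 mod 7 = 3.
Wednesday − 3 days → Sunday.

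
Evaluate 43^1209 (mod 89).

82

Square-and-reduce mod 89: 43^1≡43, 43^2≡69, 43^4≡44, 43^8≡67, 43^16≡39, 43^32≡8, 43^64≡64, 43^128≡2, 43^256≡4, 43^512≡16, 43^1024≡78.
Since 1209 = 1 + 8 + 16 + 32 + 128 + 1024 in binary, 43^1209 ≡ 43·67·39·8·2·78 ≡ 82 (mod 89).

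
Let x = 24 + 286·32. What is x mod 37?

0

286·32 = 9152.
9152 − 247·37 = 13, so 9152 ≡ 13 (mod 37).
(24 + 13) mod 37 = 0.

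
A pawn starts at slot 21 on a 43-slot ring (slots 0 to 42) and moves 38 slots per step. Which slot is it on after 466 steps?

466·38 = 17708.
17708 mod 43 = 35 (since 411·43 = 17673).
(21 + 35) mod 43 = 13.

13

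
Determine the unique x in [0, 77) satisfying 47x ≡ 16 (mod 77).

47⁻¹ ≡ 59 (mod 77) because 47·59 = 2773 = 36·77 + 1.
So x ≡ 59·16 = 944 ≡ 20 (mod 77).

20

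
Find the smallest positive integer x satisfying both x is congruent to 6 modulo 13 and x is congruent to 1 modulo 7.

71

x ≡ 1 (mod 7) gives x ∈ {1, 8, 15, 22, 29, 36, 43, 50, …}.
The first of these with x mod 13 = 6 is 71.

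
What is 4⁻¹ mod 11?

4·3 = 12 = 1·11 + 1, so 4⁻¹ ≡ 3 (mod 11).

3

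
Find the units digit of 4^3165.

Last digits of 4^n: 4, 6 (period 2).
3165 mod 2 = 1, so the last digit matches 4^1 = 4.

4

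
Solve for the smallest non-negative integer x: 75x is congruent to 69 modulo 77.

4

75⁻¹ ≡ 38 (mod 77) because 75·38 = 2850 = 37·77 + 1.
Multiplying both sides by 38: x ≡ 38·69 = 2622 ≡ 4 (mod 77).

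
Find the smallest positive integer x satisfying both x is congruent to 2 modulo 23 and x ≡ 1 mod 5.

Since 5·14 ≡ 1 (mod 23), take x = 1 + 5·((2−1)·14 mod 23) = 1 + 5·14 = 71.
Check: 71 mod 23 = 2, 71 mod 5 = 1.

71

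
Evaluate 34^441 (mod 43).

By repeated squaring mod 43: 34^1≡34, 34^2≡38, 34^4≡25, 34^8≡23, 34^16≡13, 34^32≡40, 34^64≡9, 34^128≡38, 34^256≡25.
Since 441 = 1 + 8 + 16 + 32 + 128 + 256 in binary, 34^441 ≡ 34·23·13·40·38·25 ≡ 42 (mod 43).

42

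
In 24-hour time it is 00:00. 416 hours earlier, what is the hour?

416 − 17·24 = 8, so 416 ≡ 8 (mod 24).
(0 − 8) mod 24 = 16.

16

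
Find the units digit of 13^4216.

The units digit of 13^n cycles with period 4: 3, 9, 7, 1, …
4216 leaves remainder 0 on division by 4, so 13^4216 ends in 1.

1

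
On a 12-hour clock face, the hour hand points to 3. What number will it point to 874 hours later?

1

874 = 72·12 + 10, so 874 mod 12 = 10.
3 + 10 → 1 on a 12-hour dial.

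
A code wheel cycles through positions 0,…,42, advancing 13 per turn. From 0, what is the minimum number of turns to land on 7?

27

13⁻¹ ≡ 10 (mod 43) because 13·10 = 130 = 3·43 + 1.
So x ≡ 10·7 = 70 ≡ 27 (mod 43).
Check: 13·27 = 351 = 8·43 + 7.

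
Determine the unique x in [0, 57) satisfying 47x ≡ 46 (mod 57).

41

The inverse of 47 mod 57 is 17 (since 47·17 = 799 ≡ 1).
Multiplying both sides by 17: x ≡ 17·46 = 782 ≡ 41 (mod 57).
Check: 47·41 = 1927 = 33·57 + 46.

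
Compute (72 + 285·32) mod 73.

67

285·32 = 9120.
9120 = 124·73 + 68, so 9120 mod 73 = 68.
(72 + 68) mod 73 = 67.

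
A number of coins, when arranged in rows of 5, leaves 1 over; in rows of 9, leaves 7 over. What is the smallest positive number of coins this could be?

16

x ≡ 1 (mod 5) gives x ∈ {1, 6, 11, 16}.
The first of these with x mod 9 = 7 is 16.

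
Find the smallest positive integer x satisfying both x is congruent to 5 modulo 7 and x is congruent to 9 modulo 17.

26

x ≡ 5 (mod 7) gives x ∈ {5, 12, 19, 26}.
The first of these with x mod 17 = 9 is 26.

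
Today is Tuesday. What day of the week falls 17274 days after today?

Sunday

17274 mod 7 = 5 (since 2467·7 = 17269).
Tuesday + 5 days → Sunday.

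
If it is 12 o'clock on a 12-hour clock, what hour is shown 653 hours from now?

653 − 54·12 = 5, so 653 ≡ 5 (mod 12).
12 + 5 → 5 on a 12-hour dial.

5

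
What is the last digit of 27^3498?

The units digit of 27^n cycles with period 4: 7, 9, 3, 1, …
3498 leaves remainder 2 on division by 4, so 27^3498 ends in 9.

9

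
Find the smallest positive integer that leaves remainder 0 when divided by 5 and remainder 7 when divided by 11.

40

x ≡ 0 (mod 5) gives x ∈ {0, 5, 10, 15, 20, 25, 30, 35, …}.
The first of these with x mod 11 = 7 is 40.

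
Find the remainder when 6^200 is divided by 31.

5

Square-and-reduce mod 31: 6^1≡6, 6^2≡5, 6^4≡25, 6^8≡5, 6^16≡25, 6^32≡5, 6^64≡25, 6^128≡5.
200 = 8 + 64 + 128, so 6^200 ≡ 5·25·5 ≡ 5 (mod 31).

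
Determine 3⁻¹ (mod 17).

6

17 = 5·3 + 2
3 = 1·2 + 1
2 = 2·1 + 0
Back-substituting gives 3·6 ≡ 1 (mod 17).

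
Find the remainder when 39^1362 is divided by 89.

78

Successive squares of 39 mod 89: 39^1≡39, 39^2≡8, 39^4≡64, 39^8≡2, 39^16≡4, 39^32≡16, 39^64≡78, 39^128≡32, 39^256≡45, 39^512≡67, 39^1024≡39.
1362 = 2 + 16 + 64 + 256 + 1024, so 39^1362 ≡ 8·4·78·45·39 ≡ 78 (mod 89).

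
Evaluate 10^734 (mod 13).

By repeated squaring mod 13: 10^1≡10, 10^2≡9, 10^4≡3, 10^8≡9, 10^16≡3, 10^32≡9, 10^64≡3, 10^128≡9, 10^256≡3, 10^512≡9.
Since 734 = 2 + 4 + 8 + 16 + 64 + 128 + 512 in binary, 10^734 ≡ 9·3·9·3·3·9·9 ≡ 9 (mod 13).

9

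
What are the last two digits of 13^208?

By repeated squaring mod 100: 13^1≡13, 13^2≡69, 13^4≡61, 13^8≡21, 13^16≡41, 13^32≡81, 13^64≡61, 13^128≡21.
208 = 16 + 64 + 128, so 13^208 ≡ 41·61·21 ≡ 21 (mod 100).

21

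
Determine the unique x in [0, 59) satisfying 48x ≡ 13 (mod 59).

48⁻¹ ≡ 16 (mod 59) because 48·16 = 768 = 13·59 + 1.
Multiplying both sides by 16: x ≡ 16·13 = 208 ≡ 31 (mod 59).
Check: 48·31 = 1488 = 25·59 + 13.

31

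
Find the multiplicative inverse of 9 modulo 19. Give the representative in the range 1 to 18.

9·17 = 153 = 8·19 + 1, so 9⁻¹ ≡ 17 (mod 19).

17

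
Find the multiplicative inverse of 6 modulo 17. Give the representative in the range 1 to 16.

6·3 = 18 = 1·17 + 1, so 6⁻¹ ≡ 3 (mod 17).

3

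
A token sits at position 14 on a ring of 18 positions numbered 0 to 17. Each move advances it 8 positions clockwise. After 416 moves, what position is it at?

416·8 = 3328.
Dividing 3328 by 18 gives quotient 184 and remainder 16.
(14 + 16) mod 18 = 12.

12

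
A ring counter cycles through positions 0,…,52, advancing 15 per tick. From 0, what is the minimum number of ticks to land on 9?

15⁻¹ ≡ 46 (mod 53) because 15·46 = 690 = 13·53 + 1.
Multiplying both sides by 46: x ≡ 46·9 = 414 ≡ 43 (mod 53).

43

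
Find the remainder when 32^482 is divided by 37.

By repeated squaring mod 37: 32^1≡32, 32^2≡25, 32^4≡33, 32^8≡16, 32^16≡34, 32^32≡9, 32^64≡7, 32^128≡12, 32^256≡33.
Since 482 = 2 + 32 + 64 + 128 + 256 in binary, 32^482 ≡ 25·9·7·12·33 ≡ 28 (mod 37).

28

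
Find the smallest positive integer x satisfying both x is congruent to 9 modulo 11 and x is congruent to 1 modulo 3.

31

Since 3·4 ≡ 1 (mod 11), take x = 1 + 3·((9−1)·4 mod 11) = 1 + 3·10 = 31.
Check: 31 mod 11 = 9, 31 mod 3 = 1.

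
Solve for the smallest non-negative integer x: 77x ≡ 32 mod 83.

50

The inverse of 77 mod 83 is 69 (since 77·69 = 5313 ≡ 1).
Multiplying both sides by 69: x ≡ 69·32 = 2208 ≡ 50 (mod 83).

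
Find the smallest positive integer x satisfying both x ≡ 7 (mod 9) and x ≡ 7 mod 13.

x ≡ 7 (mod 9) gives x ∈ {7}.
The first of these with x mod 13 = 7 is 7.

7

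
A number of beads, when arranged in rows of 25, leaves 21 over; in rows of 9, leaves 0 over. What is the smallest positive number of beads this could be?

171

x ≡ 0 (mod 9) gives x ∈ {0, 9, 18, 27, 36, 45, 54, 63, …}.
The first of these with x mod 25 = 21 is 171.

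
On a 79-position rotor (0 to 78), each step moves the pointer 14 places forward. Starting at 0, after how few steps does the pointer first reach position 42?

3

The inverse of 14 mod 79 is 17 (since 14·17 = 238 ≡ 1).
Multiplying both sides by 17: x ≡ 17·42 = 714 ≡ 3 (mod 79).
Check: 14·3 = 42 = 0·79 + 42.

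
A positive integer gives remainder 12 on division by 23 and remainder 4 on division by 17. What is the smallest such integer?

Since 17·19 ≡ 1 (mod 23), take x = 4 + 17·((12−4)·19 mod 23) = 4 + 17·14 = 242.
Check: 242 mod 23 = 12, 242 mod 17 = 4.

242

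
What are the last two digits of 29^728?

Square-and-reduce mod 100: 29^1≡29, 29^2≡41, 29^4≡81, 29^8≡61, 29^16≡21, 29^32≡41, 29^64≡81, 29^128≡61, 29^256≡21, 29^512≡41.
Since 728 = 8 + 16 + 64 + 128 + 512 in binary, 29^728 ≡ 61·21·81·61·41 ≡ 61 (mod 100).

61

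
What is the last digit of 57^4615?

3

The units digit of 57^n cycles with period 4: 7, 9, 3, 1, …
4615 mod 4 = 3, so the last digit matches 7^3 = 3.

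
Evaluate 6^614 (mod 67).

55

Square-and-reduce mod 67: 6^1≡6, 6^2≡36, 6^4≡23, 6^8≡60, 6^16≡49, 6^32≡56, 6^64≡54, 6^128≡35, 6^256≡19, 6^512≡26.
Since 614 = 2 + 4 + 32 + 64 + 512 in binary, 6^614 ≡ 36·23·56·54·26 ≡ 55 (mod 67).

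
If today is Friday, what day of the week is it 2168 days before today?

Sunday

2168 mod 7 = 5 (since 309·7 = 2163).
Friday − 5 days → Sunday.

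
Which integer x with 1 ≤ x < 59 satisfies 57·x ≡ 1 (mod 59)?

57·29 = 1653 = 28·59 + 1, so 57⁻¹ ≡ 29 (mod 59).

29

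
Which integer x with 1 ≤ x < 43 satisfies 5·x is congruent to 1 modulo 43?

26

5·26 = 130 = 3·43 + 1, so 5⁻¹ ≡ 26 (mod 43).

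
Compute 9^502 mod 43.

By repeated squaring mod 43: 9^1≡9, 9^2≡38, 9^4≡25, 9^8≡23, 9^16≡13, 9^32≡40, 9^64≡9, 9^128≡38, 9^256≡25.
Since 502 = 2 + 4 + 16 + 32 + 64 + 128 + 256 in binary, 9^502 ≡ 38·25·13·40·9·38·25 ≡ 17 (mod 43).

17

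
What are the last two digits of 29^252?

41

Square-and-reduce mod 100: 29^1≡29, 29^2≡41, 29^4≡81, 29^8≡61, 29^16≡21, 29^32≡41, 29^64≡81, 29^128≡61.
252 = 4 + 8 + 16 + 32 + 64 + 128, so 29^252 ≡ 81·61·21·41·81·61 ≡ 41 (mod 100).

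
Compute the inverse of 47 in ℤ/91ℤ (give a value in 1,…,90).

31

91 = 1·47 + 44
47 = 1·44 + 3
44 = 14·3 + 2
3 = 1·2 + 1
2 = 2·1 + 0
Back-substituting gives 47·31 ≡ 1 (mod 91).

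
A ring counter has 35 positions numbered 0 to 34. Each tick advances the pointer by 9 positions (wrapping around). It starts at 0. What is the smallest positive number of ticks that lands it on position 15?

25

9⁻¹ ≡ 4 (mod 35) because 9·4 = 36 = 1·35 + 1.
Multiplying both sides by 4: x ≡ 4·15 = 60 ≡ 25 (mod 35).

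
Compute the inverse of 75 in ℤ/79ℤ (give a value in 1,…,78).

79 = 1·75 + 4
75 = 18·4 + 3
4 = 1·3 + 1
3 = 3·1 + 0
Back-substituting gives 75·59 ≡ 1 (mod 79).

59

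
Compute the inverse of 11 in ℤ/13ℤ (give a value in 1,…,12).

6

13 = 1·11 + 2
11 = 5·2 + 1
2 = 2·1 + 0
Back-substituting gives 11·6 ≡ 1 (mod 13).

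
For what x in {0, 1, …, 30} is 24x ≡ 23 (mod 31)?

24⁻¹ ≡ 22 (mod 31) because 24·22 = 528 = 17·31 + 1.
Multiplying both sides by 22: x ≡ 22·23 = 506 ≡ 10 (mod 31).

10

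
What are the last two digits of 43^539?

Square-and-reduce mod 100: 43^1≡43, 43^2≡49, 43^4≡1, 43^8≡1, 43^16≡1, 43^32≡1, 43^64≡1, 43^128≡1, 43^256≡1, 43^512≡1.
539 = 1 + 2 + 8 + 16 + 512, so 43^539 ≡ 43·49·1·1·1 ≡ 7 (mod 100).

07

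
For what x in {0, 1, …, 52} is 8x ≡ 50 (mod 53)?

8⁻¹ ≡ 20 (mod 53) because 8·20 = 160 = 3·53 + 1.
So x ≡ 20·50 = 1000 ≡ 46 (mod 53).

46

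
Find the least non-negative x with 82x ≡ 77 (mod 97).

66

82⁻¹ ≡ 84 (mod 97) because 82·84 = 6888 = 71·97 + 1.
So x ≡ 84·77 = 6468 ≡ 66 (mod 97).
Check: 82·66 = 5412 = 55·97 + 77.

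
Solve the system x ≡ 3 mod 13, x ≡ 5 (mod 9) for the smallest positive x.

x ≡ 5 (mod 9) gives x ∈ {5, 14, 23, 32, 41, 50, 59, 68}.
The first of these with x mod 13 = 3 is 68.

68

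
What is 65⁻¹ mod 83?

23

65·23 = 1495 = 18·83 + 1, so 65⁻¹ ≡ 23 (mod 83).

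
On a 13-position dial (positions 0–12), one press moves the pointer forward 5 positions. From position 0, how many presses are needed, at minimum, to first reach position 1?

13 = 2·5 + 3
5 = 1·3 + 2
3 = 1·2 + 1
2 = 2·1 + 0
Back-substituting gives 5·8 ≡ 1 (mod 13).

8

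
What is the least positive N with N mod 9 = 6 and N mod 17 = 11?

Since 17·8 ≡ 1 (mod 9), take x = 11 + 17·((6−11)·8 mod 9) = 11 + 17·5 = 96.
Check: 96 mod 9 = 6, 96 mod 17 = 11.

96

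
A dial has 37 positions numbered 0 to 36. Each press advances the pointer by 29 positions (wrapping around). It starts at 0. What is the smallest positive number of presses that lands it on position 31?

10

29⁻¹ ≡ 23 (mod 37) because 29·23 = 667 = 18·37 + 1.
So x ≡ 23·31 = 713 ≡ 10 (mod 37).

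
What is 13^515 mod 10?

The units digit of 13^n cycles with period 4: 3, 9, 7, 1, …
515 mod 4 = 3, so the last digit matches 3^3 = 7.

7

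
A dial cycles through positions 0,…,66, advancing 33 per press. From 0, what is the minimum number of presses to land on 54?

The inverse of 33 mod 67 is 65 (since 33·65 = 2145 ≡ 1).
Multiplying both sides by 65: x ≡ 65·54 = 3510 ≡ 26 (mod 67).

26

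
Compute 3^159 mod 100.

By repeated squaring mod 100: 3^1≡3, 3^2≡9, 3^4≡81, 3^8≡61, 3^16≡21, 3^32≡41, 3^64≡81, 3^128≡61.
Since 159 = 1 + 2 + 4 + 8 + 16 + 128 in binary, 3^159 ≡ 3·9·81·61·21·61 ≡ 67 (mod 100).

67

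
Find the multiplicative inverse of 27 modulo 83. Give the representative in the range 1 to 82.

27·40 = 1080 = 13·83 + 1, so 27⁻¹ ≡ 40 (mod 83).

40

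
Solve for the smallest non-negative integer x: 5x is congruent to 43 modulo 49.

5⁻¹ ≡ 10 (mod 49) because 5·10 = 50 = 1·49 + 1.
Multiplying both sides by 10: x ≡ 10·43 = 430 ≡ 38 (mod 49).

38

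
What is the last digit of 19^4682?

1

Powers of 9 mod 10 repeat with period 2: 9, 1.
4682 mod 2 = 0, so the last digit matches 9^2 = 1.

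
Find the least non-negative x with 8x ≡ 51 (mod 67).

65

8⁻¹ ≡ 42 (mod 67) because 8·42 = 336 = 5·67 + 1.
So x ≡ 42·51 = 2142 ≡ 65 (mod 67).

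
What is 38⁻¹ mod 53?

53 = 1·38 + 15
38 = 2·15 + 8
15 = 1·8 + 7
8 = 1·7 + 1
7 = 7·1 + 0
Back-substituting gives 38·7 ≡ 1 (mod 53).

7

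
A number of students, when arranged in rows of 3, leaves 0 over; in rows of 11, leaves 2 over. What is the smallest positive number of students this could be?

24

Since 11·2 ≡ 1 (mod 3), take x = 2 + 11·((0−2)·2 mod 3) = 2 + 11·2 = 24.
Check: 24 mod 3 = 0, 24 mod 11 = 2.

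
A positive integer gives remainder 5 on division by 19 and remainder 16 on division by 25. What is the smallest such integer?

366

x ≡ 5 (mod 19) gives x ∈ {5, 24, 43, 62, 81, 100, 119, 138, …}.
The first of these with x mod 25 = 16 is 366.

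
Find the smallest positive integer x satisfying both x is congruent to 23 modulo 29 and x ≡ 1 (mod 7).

197

Since 7·25 ≡ 1 (mod 29), take x = 1 + 7·((23−1)·25 mod 29) = 1 + 7·28 = 197.
Check: 197 mod 29 = 23, 197 mod 7 = 1.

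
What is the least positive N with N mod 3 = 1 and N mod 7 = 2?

16

Since 7·1 ≡ 1 (mod 3), take x = 2 + 7·((1−2)·1 mod 3) = 2 + 7·2 = 16.
Check: 16 mod 3 = 1, 16 mod 7 = 2.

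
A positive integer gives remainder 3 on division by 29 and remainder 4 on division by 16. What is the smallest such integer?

x ≡ 4 (mod 16) gives x ∈ {4, 20, 36, 52, 68, 84, 100, 116, …}.
The first of these with x mod 29 = 3 is 148.

148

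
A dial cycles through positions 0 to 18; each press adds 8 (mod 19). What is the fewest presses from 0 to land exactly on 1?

12

8·12 = 96 = 5·19 + 1, so 8⁻¹ ≡ 12 (mod 19).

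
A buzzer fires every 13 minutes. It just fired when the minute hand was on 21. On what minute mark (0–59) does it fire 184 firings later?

184·13 = 2392.
2392 − 39·60 = 52, so 2392 ≡ 52 (mod 60).
(21 + 52) mod 60 = 13.

13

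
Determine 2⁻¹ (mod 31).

2·16 = 32 = 1·31 + 1, so 2⁻¹ ≡ 16 (mod 31).

16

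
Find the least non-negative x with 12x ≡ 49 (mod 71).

10

The inverse of 12 mod 71 is 6 (since 12·6 = 72 ≡ 1).
Multiplying both sides by 6: x ≡ 6·49 = 294 ≡ 10 (mod 71).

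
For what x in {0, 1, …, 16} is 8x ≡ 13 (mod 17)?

8

8⁻¹ ≡ 15 (mod 17) because 8·15 = 120 = 7·17 + 1.
Multiplying both sides by 15: x ≡ 15·13 = 195 ≡ 8 (mod 17).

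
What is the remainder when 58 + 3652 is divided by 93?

83

3652 = 39·93 + 25, so 3652 mod 93 = 25.
(58 + 25) mod 93 = 83.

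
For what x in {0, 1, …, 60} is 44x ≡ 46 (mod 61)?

26

The inverse of 44 mod 61 is 43 (since 44·43 = 1892 ≡ 1).
Multiplying both sides by 43: x ≡ 43·46 = 1978 ≡ 26 (mod 61).
Check: 44·26 = 1144 = 18·61 + 46.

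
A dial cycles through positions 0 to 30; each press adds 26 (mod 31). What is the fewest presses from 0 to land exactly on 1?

6

26·6 = 156 = 5·31 + 1, so 26⁻¹ ≡ 6 (mod 31).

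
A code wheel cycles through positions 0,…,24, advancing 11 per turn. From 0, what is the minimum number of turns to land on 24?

The inverse of 11 mod 25 is 16 (since 11·16 = 176 ≡ 1).
Multiplying both sides by 16: x ≡ 16·24 = 384 ≡ 9 (mod 25).
Check: 11·9 = 99 = 3·25 + 24.

9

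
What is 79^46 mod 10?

1

Last digits of 9^n: 9, 1 (period 2).
46 mod 2 = 0, so the last digit matches 9^2 = 1.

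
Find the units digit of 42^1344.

6

Last digits of 2^n: 2, 4, 8, 6 (period 4).
1344 leaves remainder 0 on division by 4, so 42^1344 ends in 6.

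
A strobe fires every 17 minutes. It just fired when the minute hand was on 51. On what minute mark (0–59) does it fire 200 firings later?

200·17 = 3400.
3400 = 56·60 + 40, so 3400 mod 60 = 40.
(51 + 40) mod 60 = 31.

31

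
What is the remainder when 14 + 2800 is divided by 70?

2800 = 40·70 + 0, so 2800 mod 70 = 0.
(14 + 0) mod 70 = 14.

14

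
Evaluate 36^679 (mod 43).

36

Square-and-reduce mod 43: 36^1≡36, 36^2≡6, 36^4≡36, 36^8≡6, 36^16≡36, 36^32≡6, 36^64≡36, 36^128≡6, 36^256≡36, 36^512≡6.
679 = 1 + 2 + 4 + 32 + 128 + 512, so 36^679 ≡ 36·6·36·6·6·6 ≡ 36 (mod 43).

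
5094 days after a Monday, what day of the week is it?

5094 mod 7 = 5 (since 727·7 = 5089).
Monday + 5 days → Saturday.

Saturday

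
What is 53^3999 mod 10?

Powers of 3 mod 10 repeat with period 4: 3, 9, 7, 1.
3999 leaves remainder 3 on division by 4, so 53^3999 ends in 7.

7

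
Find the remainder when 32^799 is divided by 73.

37

By repeated squaring mod 73: 32^1≡32, 32^2≡2, 32^4≡4, 32^8≡16, 32^16≡37, 32^32≡55, 32^64≡32, 32^128≡2, 32^256≡4, 32^512≡16.
799 = 1 + 2 + 4 + 8 + 16 + 256 + 512, so 32^799 ≡ 32·2·4·16·37·4·16 ≡ 37 (mod 73).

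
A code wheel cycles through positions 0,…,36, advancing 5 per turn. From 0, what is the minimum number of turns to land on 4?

The inverse of 5 mod 37 is 15 (since 5·15 = 75 ≡ 1).
Multiplying both sides by 15: x ≡ 15·4 = 60 ≡ 23 (mod 37).

23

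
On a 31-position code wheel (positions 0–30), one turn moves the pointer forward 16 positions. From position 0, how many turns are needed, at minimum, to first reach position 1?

16·2 = 32 = 1·31 + 1, so 16⁻¹ ≡ 2 (mod 31).

2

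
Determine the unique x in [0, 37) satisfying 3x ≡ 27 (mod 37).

3⁻¹ ≡ 25 (mod 37) because 3·25 = 75 = 2·37 + 1.
So x ≡ 25·27 = 675 ≡ 9 (mod 37).

9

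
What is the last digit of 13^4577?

The units digit of 13^n cycles with period 4: 3, 9, 7, 1, …
4577 mod 4 = 1, so the last digit matches 3^1 = 3.

3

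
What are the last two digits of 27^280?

Successive squares of 27 mod 100: 27^1≡27, 27^2≡29, 27^4≡41, 27^8≡81, 27^16≡61, 27^32≡21, 27^64≡41, 27^128≡81, 27^256≡61.
280 = 8 + 16 + 256, so 27^280 ≡ 81·61·61 ≡ 1 (mod 100).

01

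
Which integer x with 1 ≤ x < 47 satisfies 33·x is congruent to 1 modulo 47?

33·10 = 330 = 7·47 + 1, so 33⁻¹ ≡ 10 (mod 47).

10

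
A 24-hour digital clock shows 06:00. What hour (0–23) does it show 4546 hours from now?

4546 = 189·24 + 10, so 4546 mod 24 = 10.
(6 + 10) mod 24 = 16.

16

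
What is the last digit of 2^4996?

6

Last digits of 2^n: 2, 4, 8, 6 (period 4).
4996 leaves remainder 0 on division by 4, so 2^4996 ends in 6.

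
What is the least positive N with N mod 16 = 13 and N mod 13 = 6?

45

x ≡ 6 (mod 13) gives x ∈ {6, 19, 32, 45}.
The first of these with x mod 16 = 13 is 45.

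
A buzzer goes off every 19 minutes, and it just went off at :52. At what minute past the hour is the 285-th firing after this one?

285·19 = 5415.
5415 − 90·60 = 15, so 5415 ≡ 15 (mod 60).
(52 + 15) mod 60 = 7.

7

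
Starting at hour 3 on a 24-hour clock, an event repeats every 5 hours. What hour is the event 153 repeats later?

0

153·5 = 765.
Dividing 765 by 24 gives quotient 31 and remainder 21.
(3 + 21) mod 24 = 0.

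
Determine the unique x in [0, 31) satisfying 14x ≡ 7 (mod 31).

16

The inverse of 14 mod 31 is 20 (since 14·20 = 280 ≡ 1).
Multiplying both sides by 20: x ≡ 20·7 = 140 ≡ 16 (mod 31).
Check: 14·16 = 224 = 7·31 + 7.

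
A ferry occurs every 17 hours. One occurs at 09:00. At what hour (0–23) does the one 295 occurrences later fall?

8

295·17 = 5015.
5015 − 208·24 = 23, so 5015 ≡ 23 (mod 24).
(9 + 23) mod 24 = 8.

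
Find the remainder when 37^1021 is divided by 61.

Successive squares of 37 mod 61: 37^1≡37, 37^2≡27, 37^4≡58, 37^8≡9, 37^16≡20, 37^32≡34, 37^64≡58, 37^128≡9, 37^256≡20, 37^512≡34.
1021 = 1 + 4 + 8 + 16 + 32 + 64 + 128 + 256 + 512, so 37^1021 ≡ 37·58·9·20·34·58·9·20·34 ≡ 37 (mod 61).

37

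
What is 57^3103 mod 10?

The units digit of 57^n cycles with period 4: 7, 9, 3, 1, …
3103 mod 4 = 3, so the last digit matches 7^3 = 3.

3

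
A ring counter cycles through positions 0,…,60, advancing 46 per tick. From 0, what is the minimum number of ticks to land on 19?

15

46⁻¹ ≡ 4 (mod 61) because 46·4 = 184 = 3·61 + 1.
Multiplying both sides by 4: x ≡ 4·19 = 76 ≡ 15 (mod 61).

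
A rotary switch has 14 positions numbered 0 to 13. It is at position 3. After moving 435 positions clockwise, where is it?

435 mod 14 = 1 (since 31·14 = 434).
(3 + 1) mod 14 = 4.

4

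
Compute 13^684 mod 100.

Square-and-reduce mod 100: 13^1≡13, 13^2≡69, 13^4≡61, 13^8≡21, 13^16≡41, 13^32≡81, 13^64≡61, 13^128≡21, 13^256≡41, 13^512≡81.
684 = 4 + 8 + 32 + 128 + 512, so 13^684 ≡ 61·21·81·21·81 ≡ 61 (mod 100).

61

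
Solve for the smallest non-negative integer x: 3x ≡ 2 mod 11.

The inverse of 3 mod 11 is 4 (since 3·4 = 12 ≡ 1).
Multiplying both sides by 4: x ≡ 4·2 = 8 ≡ 8 (mod 11).

8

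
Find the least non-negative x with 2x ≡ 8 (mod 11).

4

The inverse of 2 mod 11 is 6 (since 2·6 = 12 ≡ 1).
So x ≡ 6·8 = 48 ≡ 4 (mod 11).
Check: 2·4 = 8 = 0·11 + 8.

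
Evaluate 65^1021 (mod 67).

Square-and-reduce mod 67: 65^1≡65, 65^2≡4, 65^4≡16, 65^8≡55, 65^16≡10, 65^32≡33, 65^64≡17, 65^128≡21, 65^256≡39, 65^512≡47.
1021 = 1 + 4 + 8 + 16 + 32 + 64 + 128 + 256 + 512, so 65^1021 ≡ 65·16·55·10·33·17·21·39·47 ≡ 17 (mod 67).

17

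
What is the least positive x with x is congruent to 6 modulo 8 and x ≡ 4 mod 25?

54

Since 25·1 ≡ 1 (mod 8), take x = 4 + 25·((6−4)·1 mod 8) = 4 + 25·2 = 54.
Check: 54 mod 8 = 6, 54 mod 25 = 4.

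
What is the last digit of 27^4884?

1

The units digit of 27^n cycles with period 4: 7, 9, 3, 1, …
4884 mod 4 = 0, so the last digit matches 7^4 = 1.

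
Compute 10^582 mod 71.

By repeated squaring mod 71: 10^1≡10, 10^2≡29, 10^4≡60, 10^8≡50, 10^16≡15, 10^32≡12, 10^64≡2, 10^128≡4, 10^256≡16, 10^512≡43.
582 = 2 + 4 + 64 + 512, so 10^582 ≡ 29·60·2·43 ≡ 43 (mod 71).

43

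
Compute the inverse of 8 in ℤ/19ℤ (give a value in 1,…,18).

12

8·12 = 96 = 5·19 + 1, so 8⁻¹ ≡ 12 (mod 19).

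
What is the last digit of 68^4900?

Last digits of 8^n: 8, 4, 2, 6 (period 4).
4900 mod 4 = 0, so the last digit matches 8^4 = 6.

6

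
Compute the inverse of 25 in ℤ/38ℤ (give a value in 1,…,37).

38 = 1·25 + 13
25 = 1·13 + 12
13 = 1·12 + 1
12 = 12·1 + 0
Back-substituting gives 25·35 ≡ 1 (mod 38).

35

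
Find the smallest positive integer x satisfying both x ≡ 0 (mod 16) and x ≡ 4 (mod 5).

x ≡ 4 (mod 5) gives x ∈ {4, 9, 14, 19, 24, 29, 34, 39, …}.
The first of these with x mod 16 = 0 is 64.

64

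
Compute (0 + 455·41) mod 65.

455·41 = 18655.
18655 − 287·65 = 0, so 18655 ≡ 0 (mod 65).
(0 + 0) mod 65 = 0.

0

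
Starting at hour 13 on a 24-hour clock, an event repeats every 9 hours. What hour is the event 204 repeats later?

1

204·9 = 1836.
Dividing 1836 by 24 gives quotient 76 and remainder 12.
(13 + 12) mod 24 = 1.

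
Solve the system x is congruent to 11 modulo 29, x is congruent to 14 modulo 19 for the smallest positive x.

185

x ≡ 14 (mod 19) gives x ∈ {14, 33, 52, 71, 90, 109, 128, 147, …}.
The first of these with x mod 29 = 11 is 185.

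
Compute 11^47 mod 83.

Successive squares of 11 mod 83: 11^1≡11, 11^2≡38, 11^4≡33, 11^8≡10, 11^16≡17, 11^32≡40.
47 = 1 + 2 + 4 + 8 + 32, so 11^47 ≡ 11·38·33·10·40 ≡ 9 (mod 83).

9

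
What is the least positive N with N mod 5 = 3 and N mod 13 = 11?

x ≡ 3 (mod 5) gives x ∈ {3, 8, 13, 18, 23, 28, 33, 38, …}.
The first of these with x mod 13 = 11 is 63.

63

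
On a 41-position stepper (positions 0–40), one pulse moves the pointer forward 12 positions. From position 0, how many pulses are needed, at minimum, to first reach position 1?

41 = 3·12 + 5
12 = 2·5 + 2
5 = 2·2 + 1
2 = 2·1 + 0
Back-substituting gives 12·24 ≡ 1 (mod 41).

24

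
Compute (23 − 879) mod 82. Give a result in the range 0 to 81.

879 − 10·82 = 59, so 879 ≡ 59 (mod 82).
(23 − 59) mod 82 = 46.

46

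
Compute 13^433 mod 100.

53

By repeated squaring mod 100: 13^1≡13, 13^2≡69, 13^4≡61, 13^8≡21, 13^16≡41, 13^32≡81, 13^64≡61, 13^128≡21, 13^256≡41.
Since 433 = 1 + 16 + 32 + 128 + 256 in binary, 13^433 ≡ 13·41·81·21·41 ≡ 53 (mod 100).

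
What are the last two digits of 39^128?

Successive squares of 39 mod 100: 39^1≡39, 39^2≡21, 39^4≡41, 39^8≡81, 39^16≡61, 39^32≡21, 39^64≡41, 39^128≡81.
Since 128 = 128 in binary, 39^128 ≡ 81 ≡ 81 (mod 100).

81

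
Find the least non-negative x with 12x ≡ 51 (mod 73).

12⁻¹ ≡ 67 (mod 73) because 12·67 = 804 = 11·73 + 1.
Multiplying both sides by 67: x ≡ 67·51 = 3417 ≡ 59 (mod 73).

59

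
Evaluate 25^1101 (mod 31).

1

By repeated squaring mod 31: 25^1≡25, 25^2≡5, 25^4≡25, 25^8≡5, 25^16≡25, 25^32≡5, 25^64≡25, 25^128≡5, 25^256≡25, 25^512≡5, 25^1024≡25.
Since 1101 = 1 + 4 + 8 + 64 + 1024 in binary, 25^1101 ≡ 25·25·5·25·25 ≡ 1 (mod 31).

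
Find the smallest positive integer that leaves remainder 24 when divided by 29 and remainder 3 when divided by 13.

198

x ≡ 3 (mod 13) gives x ∈ {3, 16, 29, 42, 55, 68, 81, 94, …}.
The first of these with x mod 29 = 24 is 198.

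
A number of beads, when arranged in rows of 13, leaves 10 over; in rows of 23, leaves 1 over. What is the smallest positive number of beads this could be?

x ≡ 10 (mod 13) gives x ∈ {10, 23, 36, 49, 62, 75, 88, 101, …}.
The first of these with x mod 23 = 1 is 231.

231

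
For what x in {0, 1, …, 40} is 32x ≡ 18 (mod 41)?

32⁻¹ ≡ 9 (mod 41) because 32·9 = 288 = 7·41 + 1.
Multiplying both sides by 9: x ≡ 9·18 = 162 ≡ 39 (mod 41).
Check: 32·39 = 1248 = 30·41 + 18.

39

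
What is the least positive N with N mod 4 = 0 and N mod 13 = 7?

x ≡ 0 (mod 4) gives x ∈ {0, 4, 8, 12, 16, 20}.
The first of these with x mod 13 = 7 is 20.

20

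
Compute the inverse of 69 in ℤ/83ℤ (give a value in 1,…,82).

77

83 = 1·69 + 14
69 = 4·14 + 13
14 = 1·13 + 1
13 = 13·1 + 0
Back-substituting gives 69·77 ≡ 1 (mod 83).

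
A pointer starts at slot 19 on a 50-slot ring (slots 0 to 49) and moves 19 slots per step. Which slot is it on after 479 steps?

20

479·19 = 9101.
9101 = 182·50 + 1, so 9101 mod 50 = 1.
(19 + 1) mod 50 = 20.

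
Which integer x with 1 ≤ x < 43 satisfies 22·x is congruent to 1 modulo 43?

2

43 = 1·22 + 21
22 = 1·21 + 1
21 = 21·1 + 0
Back-substituting gives 22·2 ≡ 1 (mod 43).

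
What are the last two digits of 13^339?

77

Successive squares of 13 mod 100: 13^1≡13, 13^2≡69, 13^4≡61, 13^8≡21, 13^16≡41, 13^32≡81, 13^64≡61, 13^128≡21, 13^256≡41.
Since 339 = 1 + 2 + 16 + 64 + 256 in binary, 13^339 ≡ 13·69·41·61·41 ≡ 77 (mod 100).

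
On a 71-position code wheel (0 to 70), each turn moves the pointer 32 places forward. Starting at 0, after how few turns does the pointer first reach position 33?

32⁻¹ ≡ 20 (mod 71) because 32·20 = 640 = 9·71 + 1.
Multiplying both sides by 20: x ≡ 20·33 = 660 ≡ 21 (mod 71).

21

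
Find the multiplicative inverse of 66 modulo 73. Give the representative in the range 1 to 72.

66·52 = 3432 = 47·73 + 1, so 66⁻¹ ≡ 52 (mod 73).

52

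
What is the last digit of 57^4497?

Powers of 7 mod 10 repeat with period 4: 7, 9, 3, 1.
4497 mod 4 = 1, so the last digit matches 7^1 = 7.

7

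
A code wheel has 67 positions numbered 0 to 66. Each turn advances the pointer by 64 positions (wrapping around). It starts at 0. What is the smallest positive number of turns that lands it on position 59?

25

The inverse of 64 mod 67 is 22 (since 64·22 = 1408 ≡ 1).
Multiplying both sides by 22: x ≡ 22·59 = 1298 ≡ 25 (mod 67).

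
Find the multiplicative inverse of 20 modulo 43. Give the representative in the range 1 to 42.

28

43 = 2·20 + 3
20 = 6·3 + 2
3 = 1·2 + 1
2 = 2·1 + 0
Back-substituting gives 20·28 ≡ 1 (mod 43).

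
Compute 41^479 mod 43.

35

Square-and-reduce mod 43: 41^1≡41, 41^2≡4, 41^4≡16, 41^8≡41, 41^16≡4, 41^32≡16, 41^64≡41, 41^128≡4, 41^256≡16.
479 = 1 + 2 + 4 + 8 + 16 + 64 + 128 + 256, so 41^479 ≡ 41·4·16·41·4·41·4·16 ≡ 35 (mod 43).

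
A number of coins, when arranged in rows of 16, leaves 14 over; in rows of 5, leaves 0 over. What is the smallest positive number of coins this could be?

30

x ≡ 0 (mod 5) gives x ∈ {0, 5, 10, 15, 20, 25, 30}.
The first of these with x mod 16 = 14 is 30.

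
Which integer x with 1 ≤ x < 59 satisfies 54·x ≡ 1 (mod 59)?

47

54·47 = 2538 = 43·59 + 1, so 54⁻¹ ≡ 47 (mod 59).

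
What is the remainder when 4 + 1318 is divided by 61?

41

1318 mod 61 = 37 (since 21·61 = 1281).
(4 + 37) mod 61 = 41.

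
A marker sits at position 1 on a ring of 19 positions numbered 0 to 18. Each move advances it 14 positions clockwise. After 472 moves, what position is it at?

16

472·14 = 6608.
Dividing 6608 by 19 gives quotient 347 and remainder 15.
(1 + 15) mod 19 = 16.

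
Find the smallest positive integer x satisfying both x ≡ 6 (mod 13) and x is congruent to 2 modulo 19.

97

x ≡ 6 (mod 13) gives x ∈ {6, 19, 32, 45, 58, 71, 84, 97}.
The first of these with x mod 19 = 2 is 97.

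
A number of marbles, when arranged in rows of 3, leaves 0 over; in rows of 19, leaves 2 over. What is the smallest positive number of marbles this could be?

Since 19·1 ≡ 1 (mod 3), take x = 2 + 19·((0−2)·1 mod 3) = 2 + 19·1 = 21.
Check: 21 mod 3 = 0, 21 mod 19 = 2.

21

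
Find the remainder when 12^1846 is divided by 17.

Successive squares of 12 mod 17: 12^1≡12, 12^2≡8, 12^4≡13, 12^8≡16, 12^16≡1, 12^32≡1, 12^64≡1, 12^128≡1, 12^256≡1, 12^512≡1, 12^1024≡1.
Since 1846 = 2 + 4 + 16 + 32 + 256 + 512 + 1024 in binary, 12^1846 ≡ 8·13·1·1·1·1·1 ≡ 2 (mod 17).

2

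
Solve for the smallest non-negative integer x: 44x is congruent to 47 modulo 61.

8

44⁻¹ ≡ 43 (mod 61) because 44·43 = 1892 = 31·61 + 1.
Multiplying both sides by 43: x ≡ 43·47 = 2021 ≡ 8 (mod 61).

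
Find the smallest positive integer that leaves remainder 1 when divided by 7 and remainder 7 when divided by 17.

92

x ≡ 1 (mod 7) gives x ∈ {1, 8, 15, 22, 29, 36, 43, 50, …}.
The first of these with x mod 17 = 7 is 92.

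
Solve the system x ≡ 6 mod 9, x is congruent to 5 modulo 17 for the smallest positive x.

141

x ≡ 6 (mod 9) gives x ∈ {6, 15, 24, 33, 42, 51, 60, 69, …}.
The first of these with x mod 17 = 5 is 141.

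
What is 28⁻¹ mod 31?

10

31 = 1·28 + 3
28 = 9·3 + 1
3 = 3·1 + 0
Back-substituting gives 28·10 ≡ 1 (mod 31).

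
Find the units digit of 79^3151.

Last digits of 9^n: 9, 1 (period 2).
3151 mod 2 = 1, so the last digit matches 9^1 = 9.

9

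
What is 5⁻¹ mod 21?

17

21 = 4·5 + 1
5 = 5·1 + 0
Back-substituting gives 5·17 ≡ 1 (mod 21).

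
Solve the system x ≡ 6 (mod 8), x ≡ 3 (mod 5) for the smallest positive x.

38

x ≡ 3 (mod 5) gives x ∈ {3, 8, 13, 18, 23, 28, 33, 38}.
The first of these with x mod 8 = 6 is 38.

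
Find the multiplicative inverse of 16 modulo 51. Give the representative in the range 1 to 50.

16

16·16 = 256 = 5·51 + 1, so 16⁻¹ ≡ 16 (mod 51).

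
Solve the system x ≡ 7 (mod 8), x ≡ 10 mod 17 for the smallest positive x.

Since 17·1 ≡ 1 (mod 8), take x = 10 + 17·((7−10)·1 mod 8) = 10 + 17·5 = 95.
Check: 95 mod 8 = 7, 95 mod 17 = 10.

95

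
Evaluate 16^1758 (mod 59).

By repeated squaring mod 59: 16^1≡16, 16^2≡20, 16^4≡46, 16^8≡51, 16^16≡5, 16^32≡25, 16^64≡35, 16^128≡45, 16^256≡19, 16^512≡7, 16^1024≡49.
1758 = 2 + 4 + 8 + 16 + 64 + 128 + 512 + 1024, so 16^1758 ≡ 20·46·51·5·35·45·7·49 ≡ 41 (mod 59).

41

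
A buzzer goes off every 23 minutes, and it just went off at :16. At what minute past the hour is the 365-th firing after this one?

11

365·23 = 8395.
8395 − 139·60 = 55, so 8395 ≡ 55 (mod 60).
(16 + 55) mod 60 = 11.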